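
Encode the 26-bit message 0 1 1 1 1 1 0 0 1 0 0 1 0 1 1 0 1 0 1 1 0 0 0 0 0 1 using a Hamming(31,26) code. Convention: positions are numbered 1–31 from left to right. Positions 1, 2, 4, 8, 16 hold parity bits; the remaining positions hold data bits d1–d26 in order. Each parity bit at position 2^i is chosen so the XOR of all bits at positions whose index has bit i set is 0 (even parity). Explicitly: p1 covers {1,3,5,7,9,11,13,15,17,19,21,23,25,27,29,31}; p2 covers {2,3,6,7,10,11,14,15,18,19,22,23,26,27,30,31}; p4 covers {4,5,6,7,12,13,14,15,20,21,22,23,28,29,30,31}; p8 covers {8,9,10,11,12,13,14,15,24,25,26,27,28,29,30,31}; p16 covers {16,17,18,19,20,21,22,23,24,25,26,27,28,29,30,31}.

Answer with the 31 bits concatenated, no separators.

Place data at non-parity positions: p1 p2 0 p4 1 1 1 p8 1 1 0 0 1 0 0 p16 1 0 1 1 0 1 0 1 1 0 0 0 0 0 1
p1 (pos 1,3,5,7,9,11,13,15,17,19,21,23,25,27,29,31): XOR of data positions = 0⊕1⊕1⊕1⊕0⊕1⊕0⊕1⊕1⊕0⊕0⊕1⊕0⊕0⊕1 = 0
p2 (pos 2,3,6,7,10,11,14,15,18,19,22,23,26,27,30,31): XOR of data positions = 0⊕1⊕1⊕1⊕0⊕0⊕0⊕0⊕1⊕1⊕0⊕0⊕0⊕0⊕1 = 0
p4 (pos 4,5,6,7,12,13,14,15,20,21,22,23,28,29,30,31): XOR of data positions = 1⊕1⊕1⊕0⊕1⊕0⊕0⊕1⊕0⊕1⊕0⊕0⊕0⊕0⊕1 = 1
p8 (pos 8,9,10,11,12,13,14,15,24,25,26,27,28,29,30,31): XOR of data positions = 1⊕1⊕0⊕0⊕1⊕0⊕0⊕1⊕1⊕0⊕0⊕0⊕0⊕0⊕1 = 0
p16 (pos 16,17,18,19,20,21,22,23,24,25,26,27,28,29,30,31): XOR of data positions = 1⊕0⊕1⊕1⊕0⊕1⊕0⊕1⊕1⊕0⊕0⊕0⊕0⊕0⊕1 = 1
Codeword: 0001111011001001101101011000001

0001111011001001101101011000001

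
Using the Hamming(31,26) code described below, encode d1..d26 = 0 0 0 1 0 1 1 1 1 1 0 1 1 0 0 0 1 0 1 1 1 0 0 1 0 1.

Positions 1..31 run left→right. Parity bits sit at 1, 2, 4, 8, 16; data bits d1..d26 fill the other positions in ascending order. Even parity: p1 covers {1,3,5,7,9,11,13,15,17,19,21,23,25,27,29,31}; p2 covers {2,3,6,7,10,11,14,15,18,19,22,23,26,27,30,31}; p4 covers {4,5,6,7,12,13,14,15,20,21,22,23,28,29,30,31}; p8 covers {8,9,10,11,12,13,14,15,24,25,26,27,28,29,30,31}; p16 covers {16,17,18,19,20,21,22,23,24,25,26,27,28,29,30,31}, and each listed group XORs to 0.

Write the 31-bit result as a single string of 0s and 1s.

Place data at non-parity positions: p1 p2 0 p4 0 0 1 p8 0 1 1 1 1 1 0 p16 1 1 0 0 0 1 0 1 1 1 0 0 1 0 1
p1 (pos 1,3,5,7,9,11,13,15,17,19,21,23,25,27,29,31): XOR of data positions = 0⊕0⊕1⊕0⊕1⊕1⊕0⊕1⊕0⊕0⊕0⊕1⊕0⊕1⊕1 = 1
p2 (pos 2,3,6,7,10,11,14,15,18,19,22,23,26,27,30,31): XOR of data positions = 0⊕0⊕1⊕1⊕1⊕1⊕0⊕1⊕0⊕1⊕0⊕1⊕0⊕0⊕1 = 0
p4 (pos 4,5,6,7,12,13,14,15,20,21,22,23,28,29,30,31): XOR of data positions = 0⊕0⊕1⊕1⊕1⊕1⊕0⊕0⊕0⊕1⊕0⊕0⊕1⊕0⊕1 = 1
p8 (pos 8,9,10,11,12,13,14,15,24,25,26,27,28,29,30,31): XOR of data positions = 0⊕1⊕1⊕1⊕1⊕1⊕0⊕1⊕1⊕1⊕0⊕0⊕1⊕0⊕1 = 0
p16 (pos 16,17,18,19,20,21,22,23,24,25,26,27,28,29,30,31): XOR of data positions = 1⊕1⊕0⊕0⊕0⊕1⊕0⊕1⊕1⊕1⊕0⊕0⊕1⊕0⊕1 = 0
Codeword: 1001001001111100110001011100101

1001001001111100110001011100101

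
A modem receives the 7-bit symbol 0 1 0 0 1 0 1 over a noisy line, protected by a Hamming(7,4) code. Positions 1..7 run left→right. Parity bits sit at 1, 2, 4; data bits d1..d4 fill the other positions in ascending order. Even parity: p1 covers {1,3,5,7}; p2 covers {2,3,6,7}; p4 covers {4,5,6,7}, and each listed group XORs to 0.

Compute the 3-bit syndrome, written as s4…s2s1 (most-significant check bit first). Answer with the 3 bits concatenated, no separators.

s1 (pos 1,3,5,7): 0⊕0⊕1⊕1 = 0
s2 (pos 2,3,6,7): 1⊕0⊕0⊕1 = 0
s4 (pos 4,5,6,7): 0⊕1⊕0⊕1 = 0
Syndrome s4…s1 = 000 → no error.

000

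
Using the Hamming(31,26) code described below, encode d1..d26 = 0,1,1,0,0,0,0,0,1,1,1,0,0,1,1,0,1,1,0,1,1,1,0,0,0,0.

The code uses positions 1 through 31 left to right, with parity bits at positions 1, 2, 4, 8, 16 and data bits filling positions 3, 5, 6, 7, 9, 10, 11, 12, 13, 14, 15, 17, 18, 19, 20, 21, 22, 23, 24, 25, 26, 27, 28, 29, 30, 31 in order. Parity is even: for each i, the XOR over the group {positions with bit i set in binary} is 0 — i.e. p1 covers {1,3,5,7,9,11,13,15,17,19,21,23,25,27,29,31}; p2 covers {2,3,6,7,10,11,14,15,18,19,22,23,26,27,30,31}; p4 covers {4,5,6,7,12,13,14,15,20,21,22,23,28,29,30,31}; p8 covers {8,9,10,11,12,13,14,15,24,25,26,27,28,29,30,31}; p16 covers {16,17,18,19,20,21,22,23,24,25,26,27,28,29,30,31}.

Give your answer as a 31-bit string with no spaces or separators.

Place data at non-parity positions: p1 p2 0 p4 1 1 0 p8 0 0 0 0 1 1 1 p16 0 0 1 1 0 1 1 0 1 1 1 0 0 0 0
p1 (pos 1,3,5,7,9,11,13,15,17,19,21,23,25,27,29,31): XOR of data positions = 0⊕1⊕0⊕0⊕0⊕1⊕1⊕0⊕1⊕0⊕1⊕1⊕1⊕0⊕0 = 1
p2 (pos 2,3,6,7,10,11,14,15,18,19,22,23,26,27,30,31): XOR of data positions = 0⊕1⊕0⊕0⊕0⊕1⊕1⊕0⊕1⊕1⊕1⊕1⊕1⊕0⊕0 = 0
p4 (pos 4,5,6,7,12,13,14,15,20,21,22,23,28,29,30,31): XOR of data positions = 1⊕1⊕0⊕0⊕1⊕1⊕1⊕1⊕0⊕1⊕1⊕0⊕0⊕0⊕0 = 0
p8 (pos 8,9,10,11,12,13,14,15,24,25,26,27,28,29,30,31): XOR of data positions = 0⊕0⊕0⊕0⊕1⊕1⊕1⊕0⊕1⊕1⊕1⊕0⊕0⊕0⊕0 = 0
p16 (pos 16,17,18,19,20,21,22,23,24,25,26,27,28,29,30,31): XOR of data positions = 0⊕0⊕1⊕1⊕0⊕1⊕1⊕0⊕1⊕1⊕1⊕0⊕0⊕0⊕0 = 1
Codeword: 1000110000001111001101101110000

1000110000001111001101101110000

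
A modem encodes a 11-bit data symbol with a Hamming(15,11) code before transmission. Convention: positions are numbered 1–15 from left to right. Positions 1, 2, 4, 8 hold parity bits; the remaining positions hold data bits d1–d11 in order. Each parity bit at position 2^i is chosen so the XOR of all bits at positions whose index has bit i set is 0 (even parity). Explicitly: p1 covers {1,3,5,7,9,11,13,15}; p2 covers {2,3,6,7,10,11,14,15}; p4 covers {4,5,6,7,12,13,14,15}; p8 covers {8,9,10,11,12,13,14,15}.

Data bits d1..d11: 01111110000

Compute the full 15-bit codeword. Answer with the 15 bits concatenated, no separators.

000111111110000

Place data at non-parity positions: p1 p2 0 p4 1 1 1 p8 1 1 1 0 0 0 0
p1 (pos 1,3,5,7,9,11,13,15): XOR of data positions = 0⊕1⊕1⊕1⊕1⊕0⊕0 = 0
p2 (pos 2,3,6,7,10,11,14,15): XOR of data positions = 0⊕1⊕1⊕1⊕1⊕0⊕0 = 0
p4 (pos 4,5,6,7,12,13,14,15): XOR of data positions = 1⊕1⊕1⊕0⊕0⊕0⊕0 = 1
p8 (pos 8,9,10,11,12,13,14,15): XOR of data positions = 1⊕1⊕1⊕0⊕0⊕0⊕0 = 1
Codeword: 000111111110000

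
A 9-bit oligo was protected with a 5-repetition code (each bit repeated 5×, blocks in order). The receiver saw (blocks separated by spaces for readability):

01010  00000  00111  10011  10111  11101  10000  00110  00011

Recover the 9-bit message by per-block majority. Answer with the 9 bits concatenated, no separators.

001111000

Block 1 (01010): 2 ones → 0
Block 2 (00000): 0 ones → 0
Block 3 (00111): 3 ones → 1
Block 4 (10011): 3 ones → 1
Block 5 (10111): 4 ones → 1
Block 6 (11101): 4 ones → 1
Block 7 (10000): 1 one → 0
Block 8 (00110): 2 ones → 0
Block 9 (00011): 2 ones → 0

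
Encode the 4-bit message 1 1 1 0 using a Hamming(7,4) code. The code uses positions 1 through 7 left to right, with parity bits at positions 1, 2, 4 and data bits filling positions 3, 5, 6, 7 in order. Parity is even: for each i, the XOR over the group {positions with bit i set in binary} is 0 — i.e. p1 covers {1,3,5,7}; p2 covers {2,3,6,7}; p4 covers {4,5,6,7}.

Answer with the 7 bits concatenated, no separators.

Place data at non-parity positions: p1 p2 1 p4 1 1 0
p1 (pos 1,3,5,7): XOR of data positions = 1⊕1⊕0 = 0
p2 (pos 2,3,6,7): XOR of data positions = 1⊕1⊕0 = 0
p4 (pos 4,5,6,7): XOR of data positions = 1⊕1⊕0 = 0
Codeword: 0010110

0010110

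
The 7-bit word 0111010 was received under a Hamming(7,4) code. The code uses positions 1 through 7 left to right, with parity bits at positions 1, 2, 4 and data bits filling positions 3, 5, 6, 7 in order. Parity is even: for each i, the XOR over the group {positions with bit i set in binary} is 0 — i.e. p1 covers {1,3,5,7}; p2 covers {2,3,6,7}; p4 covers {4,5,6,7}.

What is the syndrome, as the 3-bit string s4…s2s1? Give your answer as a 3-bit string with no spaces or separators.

011

s1 (pos 1,3,5,7): 0⊕1⊕0⊕0 = 1
s2 (pos 2,3,6,7): 1⊕1⊕1⊕0 = 1
s4 (pos 4,5,6,7): 1⊕0⊕1⊕0 = 0
Syndrome s4…s1 = 011 → error at position 3.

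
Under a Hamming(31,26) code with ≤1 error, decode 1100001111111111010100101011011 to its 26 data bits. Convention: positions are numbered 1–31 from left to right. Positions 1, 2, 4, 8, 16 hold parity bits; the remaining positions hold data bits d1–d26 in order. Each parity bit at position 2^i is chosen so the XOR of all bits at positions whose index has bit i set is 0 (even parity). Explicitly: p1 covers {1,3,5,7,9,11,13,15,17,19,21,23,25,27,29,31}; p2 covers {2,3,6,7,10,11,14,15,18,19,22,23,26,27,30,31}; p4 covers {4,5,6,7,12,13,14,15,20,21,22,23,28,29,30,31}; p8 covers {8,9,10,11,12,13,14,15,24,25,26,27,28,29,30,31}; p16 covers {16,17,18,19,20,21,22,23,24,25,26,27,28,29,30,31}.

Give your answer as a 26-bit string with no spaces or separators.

s1 (pos 1,3,5,7,9,11,13,15,17,19,21,23,25,27,29,31): 1⊕0⊕0⊕1⊕1⊕1⊕1⊕1⊕0⊕0⊕0⊕1⊕1⊕1⊕0⊕1 = 0
s2 (pos 2,3,6,7,10,11,14,15,18,19,22,23,26,27,30,31): 1⊕0⊕0⊕1⊕1⊕1⊕1⊕1⊕1⊕0⊕0⊕1⊕0⊕1⊕1⊕1 = 1
s4 (pos 4,5,6,7,12,13,14,15,20,21,22,23,28,29,30,31): 0⊕0⊕0⊕1⊕1⊕1⊕1⊕1⊕1⊕0⊕0⊕1⊕1⊕0⊕1⊕1 = 0
s8 (pos 8,9,10,11,12,13,14,15,24,25,26,27,28,29,30,31): 1⊕1⊕1⊕1⊕1⊕1⊕1⊕1⊕0⊕1⊕0⊕1⊕1⊕0⊕1⊕1 = 1
s16 (pos 16,17,18,19,20,21,22,23,24,25,26,27,28,29,30,31): 1⊕0⊕1⊕0⊕1⊕0⊕0⊕1⊕0⊕1⊕0⊕1⊕1⊕0⊕1⊕1 = 1
Syndrome s16…s1 = 11010 → error at position 26.
Flip position 26: 1100001111111111010100101011011 → 1100001111111111010100101111011
Read data bits from positions 3,5,6,7,9,10,11,12,13,14,15,17,18,19,20,21,22,23,24,25,26,27,28,29,30,31: 00011111111010100101111011

00011111111010100101111011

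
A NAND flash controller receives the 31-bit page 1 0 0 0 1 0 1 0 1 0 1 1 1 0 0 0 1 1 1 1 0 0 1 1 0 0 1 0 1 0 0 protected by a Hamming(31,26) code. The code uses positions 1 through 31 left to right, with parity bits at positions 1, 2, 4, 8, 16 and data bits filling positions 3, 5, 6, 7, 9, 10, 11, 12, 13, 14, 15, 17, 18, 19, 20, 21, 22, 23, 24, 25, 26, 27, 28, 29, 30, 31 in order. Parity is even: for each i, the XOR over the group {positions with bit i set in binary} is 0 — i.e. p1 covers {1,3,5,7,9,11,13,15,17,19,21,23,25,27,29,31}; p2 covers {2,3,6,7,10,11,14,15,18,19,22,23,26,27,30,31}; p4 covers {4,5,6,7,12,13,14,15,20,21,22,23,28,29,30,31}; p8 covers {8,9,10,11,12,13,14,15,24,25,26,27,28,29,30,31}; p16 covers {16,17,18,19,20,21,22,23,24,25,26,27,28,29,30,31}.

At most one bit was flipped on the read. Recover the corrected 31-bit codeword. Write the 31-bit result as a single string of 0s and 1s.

1000101010110000111100110010100

s1 (pos 1,3,5,7,9,11,13,15,17,19,21,23,25,27,29,31): 1⊕0⊕1⊕1⊕1⊕1⊕1⊕0⊕1⊕1⊕0⊕1⊕0⊕1⊕1⊕0 = 1
s2 (pos 2,3,6,7,10,11,14,15,18,19,22,23,26,27,30,31): 0⊕0⊕0⊕1⊕0⊕1⊕0⊕0⊕1⊕1⊕0⊕1⊕0⊕1⊕0⊕0 = 0
s4 (pos 4,5,6,7,12,13,14,15,20,21,22,23,28,29,30,31): 0⊕1⊕0⊕1⊕1⊕1⊕0⊕0⊕1⊕0⊕0⊕1⊕0⊕1⊕0⊕0 = 1
s8 (pos 8,9,10,11,12,13,14,15,24,25,26,27,28,29,30,31): 0⊕1⊕0⊕1⊕1⊕1⊕0⊕0⊕1⊕0⊕0⊕1⊕0⊕1⊕0⊕0 = 1
s16 (pos 16,17,18,19,20,21,22,23,24,25,26,27,28,29,30,31): 0⊕1⊕1⊕1⊕1⊕0⊕0⊕1⊕1⊕0⊕0⊕1⊕0⊕1⊕0⊕0 = 0
Syndrome s16…s1 = 01101 → error at position 13.
Flip position 13: 1000101010111000111100110010100 → 1000101010110000111100110010100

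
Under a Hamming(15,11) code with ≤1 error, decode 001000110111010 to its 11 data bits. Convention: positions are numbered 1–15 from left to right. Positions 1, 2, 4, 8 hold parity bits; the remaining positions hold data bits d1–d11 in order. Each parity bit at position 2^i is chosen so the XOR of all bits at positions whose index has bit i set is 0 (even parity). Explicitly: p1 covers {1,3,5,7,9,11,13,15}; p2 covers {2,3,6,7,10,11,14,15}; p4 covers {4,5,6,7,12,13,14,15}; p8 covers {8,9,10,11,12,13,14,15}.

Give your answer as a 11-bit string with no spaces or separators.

10010111011

s1 (pos 1,3,5,7,9,11,13,15): 0⊕1⊕0⊕1⊕0⊕1⊕0⊕0 = 1
s2 (pos 2,3,6,7,10,11,14,15): 0⊕1⊕0⊕1⊕1⊕1⊕1⊕0 = 1
s4 (pos 4,5,6,7,12,13,14,15): 0⊕0⊕0⊕1⊕1⊕0⊕1⊕0 = 1
s8 (pos 8,9,10,11,12,13,14,15): 1⊕0⊕1⊕1⊕1⊕0⊕1⊕0 = 1
Syndrome s8…s1 = 1111 → error at position 15.
Flip position 15: 001000110111010 → 001000110111011
Read data bits from positions 3,5,6,7,9,10,11,12,13,14,15: 10010111011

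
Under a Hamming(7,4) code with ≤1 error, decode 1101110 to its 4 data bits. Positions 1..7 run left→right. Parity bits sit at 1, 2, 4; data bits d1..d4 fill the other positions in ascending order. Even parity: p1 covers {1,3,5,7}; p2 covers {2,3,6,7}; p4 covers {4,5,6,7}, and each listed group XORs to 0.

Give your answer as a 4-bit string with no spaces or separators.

0110

s1 (pos 1,3,5,7): 1⊕0⊕1⊕0 = 0
s2 (pos 2,3,6,7): 1⊕0⊕1⊕0 = 0
s4 (pos 4,5,6,7): 1⊕1⊕1⊕0 = 1
Syndrome s4…s1 = 100 → error at position 4.
Flip position 4: 1101110 → 1100110
Read data bits from positions 3,5,6,7: 0110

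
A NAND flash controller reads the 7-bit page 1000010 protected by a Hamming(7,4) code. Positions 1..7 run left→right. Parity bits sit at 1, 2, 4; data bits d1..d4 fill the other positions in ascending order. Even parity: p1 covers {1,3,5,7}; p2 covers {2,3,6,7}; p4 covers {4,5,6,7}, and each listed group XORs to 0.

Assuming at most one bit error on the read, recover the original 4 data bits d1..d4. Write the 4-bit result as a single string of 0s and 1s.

0011

s1 (pos 1,3,5,7): 1⊕0⊕0⊕0 = 1
s2 (pos 2,3,6,7): 0⊕0⊕1⊕0 = 1
s4 (pos 4,5,6,7): 0⊕0⊕1⊕0 = 1
Syndrome s4…s1 = 111 → error at position 7.
Flip position 7: 1000010 → 1000011
Read data bits from positions 3,5,6,7: 0011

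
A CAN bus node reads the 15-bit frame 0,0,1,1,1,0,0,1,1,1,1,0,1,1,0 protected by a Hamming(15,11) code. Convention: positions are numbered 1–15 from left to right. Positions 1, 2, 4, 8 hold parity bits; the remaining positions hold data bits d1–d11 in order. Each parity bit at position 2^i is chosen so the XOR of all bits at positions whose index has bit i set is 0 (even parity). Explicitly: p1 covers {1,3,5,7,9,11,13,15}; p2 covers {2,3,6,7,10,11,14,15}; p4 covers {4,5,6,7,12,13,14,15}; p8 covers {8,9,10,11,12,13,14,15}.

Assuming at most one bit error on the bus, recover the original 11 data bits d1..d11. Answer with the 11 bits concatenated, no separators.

11001110110

s1 (pos 1,3,5,7,9,11,13,15): 0⊕1⊕1⊕0⊕1⊕1⊕1⊕0 = 1
s2 (pos 2,3,6,7,10,11,14,15): 0⊕1⊕0⊕0⊕1⊕1⊕1⊕0 = 0
s4 (pos 4,5,6,7,12,13,14,15): 1⊕1⊕0⊕0⊕0⊕1⊕1⊕0 = 0
s8 (pos 8,9,10,11,12,13,14,15): 1⊕1⊕1⊕1⊕0⊕1⊕1⊕0 = 0
Syndrome s8…s1 = 0001 → error at position 1.
Flip position 1: 001110011110110 → 101110011110110
Read data bits from positions 3,5,6,7,9,10,11,12,13,14,15: 11001110110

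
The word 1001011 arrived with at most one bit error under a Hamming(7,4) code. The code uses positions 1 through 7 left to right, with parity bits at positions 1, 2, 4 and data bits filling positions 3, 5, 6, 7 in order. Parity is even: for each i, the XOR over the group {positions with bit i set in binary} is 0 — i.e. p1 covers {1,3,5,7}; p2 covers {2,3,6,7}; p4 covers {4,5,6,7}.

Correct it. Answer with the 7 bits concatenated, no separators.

1000011

s1 (pos 1,3,5,7): 1⊕0⊕0⊕1 = 0
s2 (pos 2,3,6,7): 0⊕0⊕1⊕1 = 0
s4 (pos 4,5,6,7): 1⊕0⊕1⊕1 = 1
Syndrome s4…s1 = 100 → error at position 4.
Flip position 4: 1001011 → 1000011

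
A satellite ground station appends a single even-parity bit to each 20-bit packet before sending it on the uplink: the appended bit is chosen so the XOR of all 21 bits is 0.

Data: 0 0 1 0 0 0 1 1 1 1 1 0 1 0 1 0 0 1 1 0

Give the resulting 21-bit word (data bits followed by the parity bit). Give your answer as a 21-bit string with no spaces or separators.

001000111110101001100

XOR of the 20 data bits: 0⊕0⊕1⊕0⊕0⊕0⊕1⊕1⊕1⊕1⊕1⊕0⊕1⊕0⊕1⊕0⊕0⊕1⊕1⊕0 = 0
Parity bit = 0 (so all 21 bits XOR to 0).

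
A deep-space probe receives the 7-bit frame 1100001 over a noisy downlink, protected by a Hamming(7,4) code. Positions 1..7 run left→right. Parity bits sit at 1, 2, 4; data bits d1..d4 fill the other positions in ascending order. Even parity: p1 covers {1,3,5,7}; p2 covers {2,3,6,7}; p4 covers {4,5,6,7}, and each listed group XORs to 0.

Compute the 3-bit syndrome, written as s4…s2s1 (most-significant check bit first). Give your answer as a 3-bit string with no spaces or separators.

s1 (pos 1,3,5,7): 1⊕0⊕0⊕1 = 0
s2 (pos 2,3,6,7): 1⊕0⊕0⊕1 = 0
s4 (pos 4,5,6,7): 0⊕0⊕0⊕1 = 1
Syndrome s4…s1 = 100 → error at position 4.

100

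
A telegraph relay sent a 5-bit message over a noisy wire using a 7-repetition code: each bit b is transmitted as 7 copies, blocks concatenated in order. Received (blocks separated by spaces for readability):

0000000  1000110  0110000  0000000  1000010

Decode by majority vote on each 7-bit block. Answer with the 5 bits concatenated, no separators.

Block 1 (0000000): 0 ones → 0
Block 2 (1000110): 3 ones → 0
Block 3 (0110000): 2 ones → 0
Block 4 (0000000): 0 ones → 0
Block 5 (1000010): 2 ones → 0

00000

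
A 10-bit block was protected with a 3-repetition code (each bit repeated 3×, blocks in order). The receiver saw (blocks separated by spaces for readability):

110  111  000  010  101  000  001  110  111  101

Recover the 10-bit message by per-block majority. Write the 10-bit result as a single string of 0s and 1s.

Block 1 (110): 2 ones → 1
Block 2 (111): 3 ones → 1
Block 3 (000): 0 ones → 0
Block 4 (010): 1 one → 0
Block 5 (101): 2 ones → 1
Block 6 (000): 0 ones → 0
Block 7 (001): 1 one → 0
Block 8 (110): 2 ones → 1
Block 9 (111): 3 ones → 1
Block 10 (101): 2 ones → 1

1100100111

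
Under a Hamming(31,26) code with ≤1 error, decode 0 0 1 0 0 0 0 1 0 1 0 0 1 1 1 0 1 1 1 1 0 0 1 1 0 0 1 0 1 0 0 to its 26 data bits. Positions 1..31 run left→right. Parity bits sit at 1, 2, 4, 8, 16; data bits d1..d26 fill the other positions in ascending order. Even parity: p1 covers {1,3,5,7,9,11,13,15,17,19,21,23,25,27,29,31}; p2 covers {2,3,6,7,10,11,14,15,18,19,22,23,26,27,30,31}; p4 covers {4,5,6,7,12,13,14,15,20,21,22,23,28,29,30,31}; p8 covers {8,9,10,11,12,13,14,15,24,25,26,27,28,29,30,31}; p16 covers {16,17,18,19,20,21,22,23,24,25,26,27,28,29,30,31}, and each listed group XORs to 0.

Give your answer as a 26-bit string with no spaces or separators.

s1 (pos 1,3,5,7,9,11,13,15,17,19,21,23,25,27,29,31): 0⊕1⊕0⊕0⊕0⊕0⊕1⊕1⊕1⊕1⊕0⊕1⊕0⊕1⊕1⊕0 = 0
s2 (pos 2,3,6,7,10,11,14,15,18,19,22,23,26,27,30,31): 0⊕1⊕0⊕0⊕1⊕0⊕1⊕1⊕1⊕1⊕0⊕1⊕0⊕1⊕0⊕0 = 0
s4 (pos 4,5,6,7,12,13,14,15,20,21,22,23,28,29,30,31): 0⊕0⊕0⊕0⊕0⊕1⊕1⊕1⊕1⊕0⊕0⊕1⊕0⊕1⊕0⊕0 = 0
s8 (pos 8,9,10,11,12,13,14,15,24,25,26,27,28,29,30,31): 1⊕0⊕1⊕0⊕0⊕1⊕1⊕1⊕1⊕0⊕0⊕1⊕0⊕1⊕0⊕0 = 0
s16 (pos 16,17,18,19,20,21,22,23,24,25,26,27,28,29,30,31): 0⊕1⊕1⊕1⊕1⊕0⊕0⊕1⊕1⊕0⊕0⊕1⊕0⊕1⊕0⊕0 = 0
Syndrome s16…s1 = 00000 → no error.
Read data bits from positions 3,5,6,7,9,10,11,12,13,14,15,17,18,19,20,21,22,23,24,25,26,27,28,29,30,31: 10000100111111100110010100

10000100111111100110010100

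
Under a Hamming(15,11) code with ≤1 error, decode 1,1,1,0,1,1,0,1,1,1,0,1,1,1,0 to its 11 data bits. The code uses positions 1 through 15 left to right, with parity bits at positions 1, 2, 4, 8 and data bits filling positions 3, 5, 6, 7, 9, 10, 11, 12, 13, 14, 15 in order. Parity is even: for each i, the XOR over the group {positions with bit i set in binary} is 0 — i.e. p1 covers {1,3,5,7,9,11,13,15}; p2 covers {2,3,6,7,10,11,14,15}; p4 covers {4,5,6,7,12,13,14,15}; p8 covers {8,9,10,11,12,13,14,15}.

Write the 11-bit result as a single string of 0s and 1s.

s1 (pos 1,3,5,7,9,11,13,15): 1⊕1⊕1⊕0⊕1⊕0⊕1⊕0 = 1
s2 (pos 2,3,6,7,10,11,14,15): 1⊕1⊕1⊕0⊕1⊕0⊕1⊕0 = 1
s4 (pos 4,5,6,7,12,13,14,15): 0⊕1⊕1⊕0⊕1⊕1⊕1⊕0 = 1
s8 (pos 8,9,10,11,12,13,14,15): 1⊕1⊕1⊕0⊕1⊕1⊕1⊕0 = 0
Syndrome s8…s1 = 0111 → error at position 7.
Flip position 7: 111011011101110 → 111011111101110
Read data bits from positions 3,5,6,7,9,10,11,12,13,14,15: 11111101110

11111101110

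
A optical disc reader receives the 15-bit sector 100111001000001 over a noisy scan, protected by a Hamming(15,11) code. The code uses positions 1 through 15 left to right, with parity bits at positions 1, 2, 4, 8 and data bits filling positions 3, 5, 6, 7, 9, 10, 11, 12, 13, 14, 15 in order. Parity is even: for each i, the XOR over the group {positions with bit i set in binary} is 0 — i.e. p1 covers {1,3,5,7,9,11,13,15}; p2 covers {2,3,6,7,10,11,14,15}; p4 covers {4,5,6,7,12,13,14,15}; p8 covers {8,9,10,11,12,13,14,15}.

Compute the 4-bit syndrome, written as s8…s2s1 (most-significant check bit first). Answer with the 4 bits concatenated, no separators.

0000

s1 (pos 1,3,5,7,9,11,13,15): 1⊕0⊕1⊕0⊕1⊕0⊕0⊕1 = 0
s2 (pos 2,3,6,7,10,11,14,15): 0⊕0⊕1⊕0⊕0⊕0⊕0⊕1 = 0
s4 (pos 4,5,6,7,12,13,14,15): 1⊕1⊕1⊕0⊕0⊕0⊕0⊕1 = 0
s8 (pos 8,9,10,11,12,13,14,15): 0⊕1⊕0⊕0⊕0⊕0⊕0⊕1 = 0
Syndrome s8…s1 = 0000 → no error.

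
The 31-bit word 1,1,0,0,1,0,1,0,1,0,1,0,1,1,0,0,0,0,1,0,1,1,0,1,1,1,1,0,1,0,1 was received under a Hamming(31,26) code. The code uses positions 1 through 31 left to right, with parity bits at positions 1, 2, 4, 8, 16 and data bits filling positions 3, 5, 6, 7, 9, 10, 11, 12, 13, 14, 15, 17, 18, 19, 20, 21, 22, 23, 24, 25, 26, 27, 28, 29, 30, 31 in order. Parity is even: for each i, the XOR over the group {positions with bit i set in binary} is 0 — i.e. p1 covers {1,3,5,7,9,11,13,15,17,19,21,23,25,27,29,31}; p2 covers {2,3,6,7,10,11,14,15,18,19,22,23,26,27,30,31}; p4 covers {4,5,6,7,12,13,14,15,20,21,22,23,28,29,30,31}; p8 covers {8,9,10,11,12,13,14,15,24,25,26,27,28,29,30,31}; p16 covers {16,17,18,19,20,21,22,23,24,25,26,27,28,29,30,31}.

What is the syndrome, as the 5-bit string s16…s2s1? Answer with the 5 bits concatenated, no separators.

10010

s1 (pos 1,3,5,7,9,11,13,15,17,19,21,23,25,27,29,31): 1⊕0⊕1⊕1⊕1⊕1⊕1⊕0⊕0⊕1⊕1⊕0⊕1⊕1⊕1⊕1 = 0
s2 (pos 2,3,6,7,10,11,14,15,18,19,22,23,26,27,30,31): 1⊕0⊕0⊕1⊕0⊕1⊕1⊕0⊕0⊕1⊕1⊕0⊕1⊕1⊕0⊕1 = 1
s4 (pos 4,5,6,7,12,13,14,15,20,21,22,23,28,29,30,31): 0⊕1⊕0⊕1⊕0⊕1⊕1⊕0⊕0⊕1⊕1⊕0⊕0⊕1⊕0⊕1 = 0
s8 (pos 8,9,10,11,12,13,14,15,24,25,26,27,28,29,30,31): 0⊕1⊕0⊕1⊕0⊕1⊕1⊕0⊕1⊕1⊕1⊕1⊕0⊕1⊕0⊕1 = 0
s16 (pos 16,17,18,19,20,21,22,23,24,25,26,27,28,29,30,31): 0⊕0⊕0⊕1⊕0⊕1⊕1⊕0⊕1⊕1⊕1⊕1⊕0⊕1⊕0⊕1 = 1
Syndrome s16…s1 = 10010 → error at position 18.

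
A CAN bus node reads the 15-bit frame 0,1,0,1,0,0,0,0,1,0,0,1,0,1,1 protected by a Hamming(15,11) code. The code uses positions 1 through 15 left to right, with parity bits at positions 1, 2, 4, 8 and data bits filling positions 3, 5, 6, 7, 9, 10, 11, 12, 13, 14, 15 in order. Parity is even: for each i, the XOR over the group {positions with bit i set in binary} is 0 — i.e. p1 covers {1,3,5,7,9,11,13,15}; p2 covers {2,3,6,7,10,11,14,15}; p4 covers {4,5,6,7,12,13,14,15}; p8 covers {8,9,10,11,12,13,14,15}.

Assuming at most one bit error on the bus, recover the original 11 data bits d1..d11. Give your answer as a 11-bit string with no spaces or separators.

00001001011

s1 (pos 1,3,5,7,9,11,13,15): 0⊕0⊕0⊕0⊕1⊕0⊕0⊕1 = 0
s2 (pos 2,3,6,7,10,11,14,15): 1⊕0⊕0⊕0⊕0⊕0⊕1⊕1 = 1
s4 (pos 4,5,6,7,12,13,14,15): 1⊕0⊕0⊕0⊕1⊕0⊕1⊕1 = 0
s8 (pos 8,9,10,11,12,13,14,15): 0⊕1⊕0⊕0⊕1⊕0⊕1⊕1 = 0
Syndrome s8…s1 = 0010 → error at position 2.
Flip position 2: 010100001001011 → 000100001001011
Read data bits from positions 3,5,6,7,9,10,11,12,13,14,15: 00001001011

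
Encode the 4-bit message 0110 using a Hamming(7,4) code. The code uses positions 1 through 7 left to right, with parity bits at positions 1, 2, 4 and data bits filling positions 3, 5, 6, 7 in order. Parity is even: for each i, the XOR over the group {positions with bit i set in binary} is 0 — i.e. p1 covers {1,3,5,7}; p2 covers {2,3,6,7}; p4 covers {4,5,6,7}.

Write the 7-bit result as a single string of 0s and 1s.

Place data at non-parity positions: p1 p2 0 p4 1 1 0
p1 (pos 1,3,5,7): XOR of data positions = 0⊕1⊕0 = 1
p2 (pos 2,3,6,7): XOR of data positions = 0⊕1⊕0 = 1
p4 (pos 4,5,6,7): XOR of data positions = 1⊕1⊕0 = 0
Codeword: 1100110

1100110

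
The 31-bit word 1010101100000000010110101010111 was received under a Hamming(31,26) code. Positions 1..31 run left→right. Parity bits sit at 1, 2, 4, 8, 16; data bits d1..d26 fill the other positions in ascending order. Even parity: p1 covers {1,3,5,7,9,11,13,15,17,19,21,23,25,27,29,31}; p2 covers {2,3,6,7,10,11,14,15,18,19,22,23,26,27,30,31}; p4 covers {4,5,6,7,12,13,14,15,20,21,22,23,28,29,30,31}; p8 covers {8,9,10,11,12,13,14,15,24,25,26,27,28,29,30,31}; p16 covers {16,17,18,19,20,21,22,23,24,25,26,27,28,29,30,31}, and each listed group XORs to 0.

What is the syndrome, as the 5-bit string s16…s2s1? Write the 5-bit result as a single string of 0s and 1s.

s1 (pos 1,3,5,7,9,11,13,15,17,19,21,23,25,27,29,31): 1⊕1⊕1⊕1⊕0⊕0⊕0⊕0⊕0⊕0⊕1⊕1⊕1⊕1⊕1⊕1 = 0
s2 (pos 2,3,6,7,10,11,14,15,18,19,22,23,26,27,30,31): 0⊕1⊕0⊕1⊕0⊕0⊕0⊕0⊕1⊕0⊕0⊕1⊕0⊕1⊕1⊕1 = 1
s4 (pos 4,5,6,7,12,13,14,15,20,21,22,23,28,29,30,31): 0⊕1⊕0⊕1⊕0⊕0⊕0⊕0⊕1⊕1⊕0⊕1⊕0⊕1⊕1⊕1 = 0
s8 (pos 8,9,10,11,12,13,14,15,24,25,26,27,28,29,30,31): 1⊕0⊕0⊕0⊕0⊕0⊕0⊕0⊕0⊕1⊕0⊕1⊕0⊕1⊕1⊕1 = 0
s16 (pos 16,17,18,19,20,21,22,23,24,25,26,27,28,29,30,31): 0⊕0⊕1⊕0⊕1⊕1⊕0⊕1⊕0⊕1⊕0⊕1⊕0⊕1⊕1⊕1 = 1
Syndrome s16…s1 = 10010 → error at position 18.

10010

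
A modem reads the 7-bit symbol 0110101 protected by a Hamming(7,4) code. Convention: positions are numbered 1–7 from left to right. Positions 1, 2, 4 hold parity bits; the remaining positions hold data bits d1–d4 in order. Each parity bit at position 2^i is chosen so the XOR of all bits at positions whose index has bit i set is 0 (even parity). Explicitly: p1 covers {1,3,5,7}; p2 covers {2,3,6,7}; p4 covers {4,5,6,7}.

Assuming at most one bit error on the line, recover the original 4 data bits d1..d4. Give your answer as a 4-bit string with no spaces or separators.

s1 (pos 1,3,5,7): 0⊕1⊕1⊕1 = 1
s2 (pos 2,3,6,7): 1⊕1⊕0⊕1 = 1
s4 (pos 4,5,6,7): 0⊕1⊕0⊕1 = 0
Syndrome s4…s1 = 011 → error at position 3.
Flip position 3: 0110101 → 0100101
Read data bits from positions 3,5,6,7: 0101

0101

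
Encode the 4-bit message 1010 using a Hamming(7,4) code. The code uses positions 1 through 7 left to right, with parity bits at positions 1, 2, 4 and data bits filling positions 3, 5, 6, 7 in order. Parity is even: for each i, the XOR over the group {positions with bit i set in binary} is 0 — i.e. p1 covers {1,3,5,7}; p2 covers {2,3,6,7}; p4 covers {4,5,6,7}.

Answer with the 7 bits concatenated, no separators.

Place data at non-parity positions: p1 p2 1 p4 0 1 0
p1 (pos 1,3,5,7): XOR of data positions = 1⊕0⊕0 = 1
p2 (pos 2,3,6,7): XOR of data positions = 1⊕1⊕0 = 0
p4 (pos 4,5,6,7): XOR of data positions = 0⊕1⊕0 = 1
Codeword: 1011010

1011010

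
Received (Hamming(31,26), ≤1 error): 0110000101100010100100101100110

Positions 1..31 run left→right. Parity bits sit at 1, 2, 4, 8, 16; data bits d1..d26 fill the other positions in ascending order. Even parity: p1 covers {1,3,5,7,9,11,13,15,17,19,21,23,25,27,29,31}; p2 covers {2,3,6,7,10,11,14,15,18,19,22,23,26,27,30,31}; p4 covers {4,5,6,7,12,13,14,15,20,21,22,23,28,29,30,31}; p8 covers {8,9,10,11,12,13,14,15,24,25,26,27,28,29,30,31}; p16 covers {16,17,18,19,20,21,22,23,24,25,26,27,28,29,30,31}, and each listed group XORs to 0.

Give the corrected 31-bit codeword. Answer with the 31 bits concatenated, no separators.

0110000101100010100110101100110

s1 (pos 1,3,5,7,9,11,13,15,17,19,21,23,25,27,29,31): 0⊕1⊕0⊕0⊕0⊕1⊕0⊕1⊕1⊕0⊕0⊕1⊕1⊕0⊕1⊕0 = 1
s2 (pos 2,3,6,7,10,11,14,15,18,19,22,23,26,27,30,31): 1⊕1⊕0⊕0⊕1⊕1⊕0⊕1⊕0⊕0⊕0⊕1⊕1⊕0⊕1⊕0 = 0
s4 (pos 4,5,6,7,12,13,14,15,20,21,22,23,28,29,30,31): 0⊕0⊕0⊕0⊕0⊕0⊕0⊕1⊕1⊕0⊕0⊕1⊕0⊕1⊕1⊕0 = 1
s8 (pos 8,9,10,11,12,13,14,15,24,25,26,27,28,29,30,31): 1⊕0⊕1⊕1⊕0⊕0⊕0⊕1⊕0⊕1⊕1⊕0⊕0⊕1⊕1⊕0 = 0
s16 (pos 16,17,18,19,20,21,22,23,24,25,26,27,28,29,30,31): 0⊕1⊕0⊕0⊕1⊕0⊕0⊕1⊕0⊕1⊕1⊕0⊕0⊕1⊕1⊕0 = 1
Syndrome s16…s1 = 10101 → error at position 21.
Flip position 21: 0110000101100010100100101100110 → 0110000101100010100110101100110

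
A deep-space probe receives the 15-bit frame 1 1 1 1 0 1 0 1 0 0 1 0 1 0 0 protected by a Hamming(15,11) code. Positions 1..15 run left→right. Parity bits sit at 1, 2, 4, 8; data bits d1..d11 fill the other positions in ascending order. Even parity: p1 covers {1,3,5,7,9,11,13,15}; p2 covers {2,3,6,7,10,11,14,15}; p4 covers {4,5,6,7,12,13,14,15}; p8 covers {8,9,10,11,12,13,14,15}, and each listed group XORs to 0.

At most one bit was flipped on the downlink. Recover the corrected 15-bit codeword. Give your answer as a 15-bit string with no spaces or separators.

s1 (pos 1,3,5,7,9,11,13,15): 1⊕1⊕0⊕0⊕0⊕1⊕1⊕0 = 0
s2 (pos 2,3,6,7,10,11,14,15): 1⊕1⊕1⊕0⊕0⊕1⊕0⊕0 = 0
s4 (pos 4,5,6,7,12,13,14,15): 1⊕0⊕1⊕0⊕0⊕1⊕0⊕0 = 1
s8 (pos 8,9,10,11,12,13,14,15): 1⊕0⊕0⊕1⊕0⊕1⊕0⊕0 = 1
Syndrome s8…s1 = 1100 → error at position 12.
Flip position 12: 111101010010100 → 111101010011100

111101010011100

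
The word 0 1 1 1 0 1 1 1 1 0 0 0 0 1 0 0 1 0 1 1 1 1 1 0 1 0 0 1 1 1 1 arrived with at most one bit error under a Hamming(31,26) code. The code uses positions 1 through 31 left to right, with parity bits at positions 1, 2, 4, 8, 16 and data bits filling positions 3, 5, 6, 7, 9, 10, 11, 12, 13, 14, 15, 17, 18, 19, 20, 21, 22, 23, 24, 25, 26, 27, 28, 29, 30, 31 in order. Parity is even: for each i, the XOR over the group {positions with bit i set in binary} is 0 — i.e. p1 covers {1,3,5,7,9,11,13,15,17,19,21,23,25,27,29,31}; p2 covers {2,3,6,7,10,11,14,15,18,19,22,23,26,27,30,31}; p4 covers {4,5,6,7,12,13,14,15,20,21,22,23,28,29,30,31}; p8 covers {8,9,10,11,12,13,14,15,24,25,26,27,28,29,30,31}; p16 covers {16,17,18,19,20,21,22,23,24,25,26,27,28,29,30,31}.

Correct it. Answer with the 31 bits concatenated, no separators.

0111011110000101101111101001111

s1 (pos 1,3,5,7,9,11,13,15,17,19,21,23,25,27,29,31): 0⊕1⊕0⊕1⊕1⊕0⊕0⊕0⊕1⊕1⊕1⊕1⊕1⊕0⊕1⊕1 = 0
s2 (pos 2,3,6,7,10,11,14,15,18,19,22,23,26,27,30,31): 1⊕1⊕1⊕1⊕0⊕0⊕1⊕0⊕0⊕1⊕1⊕1⊕0⊕0⊕1⊕1 = 0
s4 (pos 4,5,6,7,12,13,14,15,20,21,22,23,28,29,30,31): 1⊕0⊕1⊕1⊕0⊕0⊕1⊕0⊕1⊕1⊕1⊕1⊕1⊕1⊕1⊕1 = 0
s8 (pos 8,9,10,11,12,13,14,15,24,25,26,27,28,29,30,31): 1⊕1⊕0⊕0⊕0⊕0⊕1⊕0⊕0⊕1⊕0⊕0⊕1⊕1⊕1⊕1 = 0
s16 (pos 16,17,18,19,20,21,22,23,24,25,26,27,28,29,30,31): 0⊕1⊕0⊕1⊕1⊕1⊕1⊕1⊕0⊕1⊕0⊕0⊕1⊕1⊕1⊕1 = 1
Syndrome s16…s1 = 10000 → error at position 16.
Flip position 16: 0111011110000100101111101001111 → 0111011110000101101111101001111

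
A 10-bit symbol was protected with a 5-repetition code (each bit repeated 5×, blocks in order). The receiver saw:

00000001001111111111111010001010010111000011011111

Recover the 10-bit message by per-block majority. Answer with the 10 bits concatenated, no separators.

Block 1 (00000): 0 ones → 0
Block 2 (00100): 1 one → 0
Block 3 (11111): 5 ones → 1
Block 4 (11111): 5 ones → 1
Block 5 (11101): 4 ones → 1
Block 6 (00010): 1 one → 0
Block 7 (10010): 2 ones → 0
Block 8 (11100): 3 ones → 1
Block 9 (00110): 2 ones → 0
Block 10 (11111): 5 ones → 1

0011100101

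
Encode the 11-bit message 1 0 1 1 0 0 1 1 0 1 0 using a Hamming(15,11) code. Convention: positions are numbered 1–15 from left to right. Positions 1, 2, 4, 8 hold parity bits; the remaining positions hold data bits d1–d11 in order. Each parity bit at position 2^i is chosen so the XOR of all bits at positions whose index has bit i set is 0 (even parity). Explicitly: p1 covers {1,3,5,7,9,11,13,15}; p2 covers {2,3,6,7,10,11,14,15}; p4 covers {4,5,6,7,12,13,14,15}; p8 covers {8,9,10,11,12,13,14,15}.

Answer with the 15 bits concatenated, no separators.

111001110011010

Place data at non-parity positions: p1 p2 1 p4 0 1 1 p8 0 0 1 1 0 1 0
p1 (pos 1,3,5,7,9,11,13,15): XOR of data positions = 1⊕0⊕1⊕0⊕1⊕0⊕0 = 1
p2 (pos 2,3,6,7,10,11,14,15): XOR of data positions = 1⊕1⊕1⊕0⊕1⊕1⊕0 = 1
p4 (pos 4,5,6,7,12,13,14,15): XOR of data positions = 0⊕1⊕1⊕1⊕0⊕1⊕0 = 0
p8 (pos 8,9,10,11,12,13,14,15): XOR of data positions = 0⊕0⊕1⊕1⊕0⊕1⊕0 = 1
Codeword: 111001110011010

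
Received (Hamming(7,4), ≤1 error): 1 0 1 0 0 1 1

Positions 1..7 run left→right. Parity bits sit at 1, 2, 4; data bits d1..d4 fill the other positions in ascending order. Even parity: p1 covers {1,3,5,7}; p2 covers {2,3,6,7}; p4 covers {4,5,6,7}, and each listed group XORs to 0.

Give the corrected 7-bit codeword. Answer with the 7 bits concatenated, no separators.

s1 (pos 1,3,5,7): 1⊕1⊕0⊕1 = 1
s2 (pos 2,3,6,7): 0⊕1⊕1⊕1 = 1
s4 (pos 4,5,6,7): 0⊕0⊕1⊕1 = 0
Syndrome s4…s1 = 011 → error at position 3.
Flip position 3: 1010011 → 1000011

1000011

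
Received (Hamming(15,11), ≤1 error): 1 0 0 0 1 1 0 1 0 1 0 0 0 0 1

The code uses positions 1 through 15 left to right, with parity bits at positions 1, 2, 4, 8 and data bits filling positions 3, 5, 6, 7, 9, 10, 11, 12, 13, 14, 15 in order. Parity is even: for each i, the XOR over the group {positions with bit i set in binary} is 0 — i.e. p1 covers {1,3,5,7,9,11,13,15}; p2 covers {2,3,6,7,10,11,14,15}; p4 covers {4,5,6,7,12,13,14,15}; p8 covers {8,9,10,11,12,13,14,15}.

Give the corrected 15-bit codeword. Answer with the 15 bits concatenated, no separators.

100011010100000

s1 (pos 1,3,5,7,9,11,13,15): 1⊕0⊕1⊕0⊕0⊕0⊕0⊕1 = 1
s2 (pos 2,3,6,7,10,11,14,15): 0⊕0⊕1⊕0⊕1⊕0⊕0⊕1 = 1
s4 (pos 4,5,6,7,12,13,14,15): 0⊕1⊕1⊕0⊕0⊕0⊕0⊕1 = 1
s8 (pos 8,9,10,11,12,13,14,15): 1⊕0⊕1⊕0⊕0⊕0⊕0⊕1 = 1
Syndrome s8…s1 = 1111 → error at position 15.
Flip position 15: 100011010100001 → 100011010100000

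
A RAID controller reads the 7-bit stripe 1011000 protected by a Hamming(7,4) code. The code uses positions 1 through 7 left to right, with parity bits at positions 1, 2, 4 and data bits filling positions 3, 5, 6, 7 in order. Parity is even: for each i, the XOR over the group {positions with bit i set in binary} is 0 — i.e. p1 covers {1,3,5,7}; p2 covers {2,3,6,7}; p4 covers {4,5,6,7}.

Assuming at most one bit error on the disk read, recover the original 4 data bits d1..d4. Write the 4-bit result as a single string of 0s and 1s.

1010

s1 (pos 1,3,5,7): 1⊕1⊕0⊕0 = 0
s2 (pos 2,3,6,7): 0⊕1⊕0⊕0 = 1
s4 (pos 4,5,6,7): 1⊕0⊕0⊕0 = 1
Syndrome s4…s1 = 110 → error at position 6.
Flip position 6: 1011000 → 1011010
Read data bits from positions 3,5,6,7: 1010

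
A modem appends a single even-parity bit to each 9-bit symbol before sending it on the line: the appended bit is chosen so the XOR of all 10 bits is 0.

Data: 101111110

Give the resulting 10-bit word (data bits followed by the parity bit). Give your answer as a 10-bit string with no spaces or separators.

1011111101

XOR of the 9 data bits: 1⊕0⊕1⊕1⊕1⊕1⊕1⊕1⊕0 = 1
Parity bit = 1 (so all 10 bits XOR to 0).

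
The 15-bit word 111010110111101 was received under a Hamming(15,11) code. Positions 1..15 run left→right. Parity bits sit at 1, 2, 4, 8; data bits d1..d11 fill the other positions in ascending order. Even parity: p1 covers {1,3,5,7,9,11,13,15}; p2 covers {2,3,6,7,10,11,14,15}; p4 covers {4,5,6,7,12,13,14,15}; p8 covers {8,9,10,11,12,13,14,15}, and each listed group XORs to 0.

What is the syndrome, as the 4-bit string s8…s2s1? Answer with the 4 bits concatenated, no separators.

s1 (pos 1,3,5,7,9,11,13,15): 1⊕1⊕1⊕1⊕0⊕1⊕1⊕1 = 1
s2 (pos 2,3,6,7,10,11,14,15): 1⊕1⊕0⊕1⊕1⊕1⊕0⊕1 = 0
s4 (pos 4,5,6,7,12,13,14,15): 0⊕1⊕0⊕1⊕1⊕1⊕0⊕1 = 1
s8 (pos 8,9,10,11,12,13,14,15): 1⊕0⊕1⊕1⊕1⊕1⊕0⊕1 = 0
Syndrome s8…s1 = 0101 → error at position 5.

0101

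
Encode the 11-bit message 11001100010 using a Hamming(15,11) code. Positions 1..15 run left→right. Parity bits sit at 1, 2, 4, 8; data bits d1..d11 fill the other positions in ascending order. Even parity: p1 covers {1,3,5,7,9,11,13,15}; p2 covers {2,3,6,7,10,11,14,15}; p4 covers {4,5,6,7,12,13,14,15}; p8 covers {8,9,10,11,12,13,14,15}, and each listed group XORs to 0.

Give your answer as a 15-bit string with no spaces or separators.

Place data at non-parity positions: p1 p2 1 p4 1 0 0 p8 1 1 0 0 0 1 0
p1 (pos 1,3,5,7,9,11,13,15): XOR of data positions = 1⊕1⊕0⊕1⊕0⊕0⊕0 = 1
p2 (pos 2,3,6,7,10,11,14,15): XOR of data positions = 1⊕0⊕0⊕1⊕0⊕1⊕0 = 1
p4 (pos 4,5,6,7,12,13,14,15): XOR of data positions = 1⊕0⊕0⊕0⊕0⊕1⊕0 = 0
p8 (pos 8,9,10,11,12,13,14,15): XOR of data positions = 1⊕1⊕0⊕0⊕0⊕1⊕0 = 1
Codeword: 111010011100010

111010011100010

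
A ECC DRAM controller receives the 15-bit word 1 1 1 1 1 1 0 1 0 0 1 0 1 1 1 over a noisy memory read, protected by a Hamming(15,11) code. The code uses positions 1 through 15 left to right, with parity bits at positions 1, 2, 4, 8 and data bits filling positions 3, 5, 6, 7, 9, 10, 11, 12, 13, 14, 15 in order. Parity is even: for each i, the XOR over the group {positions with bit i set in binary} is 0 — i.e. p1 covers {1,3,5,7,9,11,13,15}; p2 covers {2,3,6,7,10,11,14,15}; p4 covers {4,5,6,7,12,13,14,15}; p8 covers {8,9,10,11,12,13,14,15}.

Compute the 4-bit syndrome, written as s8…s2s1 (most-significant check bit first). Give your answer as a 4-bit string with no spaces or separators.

s1 (pos 1,3,5,7,9,11,13,15): 1⊕1⊕1⊕0⊕0⊕1⊕1⊕1 = 0
s2 (pos 2,3,6,7,10,11,14,15): 1⊕1⊕1⊕0⊕0⊕1⊕1⊕1 = 0
s4 (pos 4,5,6,7,12,13,14,15): 1⊕1⊕1⊕0⊕0⊕1⊕1⊕1 = 0
s8 (pos 8,9,10,11,12,13,14,15): 1⊕0⊕0⊕1⊕0⊕1⊕1⊕1 = 1
Syndrome s8…s1 = 1000 → error at position 8.

1000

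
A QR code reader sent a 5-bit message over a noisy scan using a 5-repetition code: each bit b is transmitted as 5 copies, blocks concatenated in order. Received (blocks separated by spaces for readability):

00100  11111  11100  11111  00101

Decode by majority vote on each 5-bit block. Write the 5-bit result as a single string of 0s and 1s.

01110

Block 1 (00100): 1 one → 0
Block 2 (11111): 5 ones → 1
Block 3 (11100): 3 ones → 1
Block 4 (11111): 5 ones → 1
Block 5 (00101): 2 ones → 0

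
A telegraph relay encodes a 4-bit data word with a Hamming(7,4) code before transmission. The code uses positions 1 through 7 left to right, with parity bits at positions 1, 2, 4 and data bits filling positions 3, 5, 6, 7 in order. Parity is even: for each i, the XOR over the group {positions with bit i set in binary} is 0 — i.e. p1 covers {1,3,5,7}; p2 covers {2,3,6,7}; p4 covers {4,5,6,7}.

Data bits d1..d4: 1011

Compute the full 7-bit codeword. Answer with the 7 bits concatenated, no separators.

0110011

Place data at non-parity positions: p1 p2 1 p4 0 1 1
p1 (pos 1,3,5,7): XOR of data positions = 1⊕0⊕1 = 0
p2 (pos 2,3,6,7): XOR of data positions = 1⊕1⊕1 = 1
p4 (pos 4,5,6,7): XOR of data positions = 0⊕1⊕1 = 0
Codeword: 0110011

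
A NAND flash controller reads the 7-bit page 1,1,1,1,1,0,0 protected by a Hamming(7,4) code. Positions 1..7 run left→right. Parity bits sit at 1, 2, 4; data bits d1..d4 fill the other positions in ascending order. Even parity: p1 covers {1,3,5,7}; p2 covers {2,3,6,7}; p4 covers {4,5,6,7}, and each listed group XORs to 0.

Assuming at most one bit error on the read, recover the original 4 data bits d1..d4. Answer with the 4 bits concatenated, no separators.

1100

s1 (pos 1,3,5,7): 1⊕1⊕1⊕0 = 1
s2 (pos 2,3,6,7): 1⊕1⊕0⊕0 = 0
s4 (pos 4,5,6,7): 1⊕1⊕0⊕0 = 0
Syndrome s4…s1 = 001 → error at position 1.
Flip position 1: 1111100 → 0111100
Read data bits from positions 3,5,6,7: 1100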